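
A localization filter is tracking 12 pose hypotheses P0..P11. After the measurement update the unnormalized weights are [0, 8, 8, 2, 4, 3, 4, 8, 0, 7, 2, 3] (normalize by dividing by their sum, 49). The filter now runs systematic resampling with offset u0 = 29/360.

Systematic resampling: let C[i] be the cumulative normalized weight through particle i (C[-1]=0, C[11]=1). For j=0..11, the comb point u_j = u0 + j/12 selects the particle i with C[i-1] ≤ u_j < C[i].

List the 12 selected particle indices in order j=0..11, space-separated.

1 2 2 3 4 5 6 7 7 9 10 11

C = [0, 8/49, 16/49, 18/49, 22/49, 25/49, 29/49, 37/49, 37/49, 44/49, 46/49, 1]
j=0: u_0=29/360 ∈ [0, 8/49) → index 1
j=1: u_1=59/360 ∈ [8/49, 16/49) → index 2
j=2: u_2=89/360 ∈ [8/49, 16/49) → index 2
j=3: u_3=119/360 ∈ [16/49, 18/49) → index 3
j=4: u_4=149/360 ∈ [18/49, 22/49) → index 4
j=5: u_5=179/360 ∈ [22/49, 25/49) → index 5
j=6: u_6=209/360 ∈ [25/49, 29/49) → index 6
j=7: u_7=239/360 ∈ [29/49, 37/49) → index 7
j=8: u_8=269/360 ∈ [29/49, 37/49) → index 7
j=9: u_9=299/360 ∈ [37/49, 44/49) → index 9
j=10: u_10=329/360 ∈ [44/49, 46/49) → index 10
j=11: u_11=359/360 ∈ [46/49, 1) → index 11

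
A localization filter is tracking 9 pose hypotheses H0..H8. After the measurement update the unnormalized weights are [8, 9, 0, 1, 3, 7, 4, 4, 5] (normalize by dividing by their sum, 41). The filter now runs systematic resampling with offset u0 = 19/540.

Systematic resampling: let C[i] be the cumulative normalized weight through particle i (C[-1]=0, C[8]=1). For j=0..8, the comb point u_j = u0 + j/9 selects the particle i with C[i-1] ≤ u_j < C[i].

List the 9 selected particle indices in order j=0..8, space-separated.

C = [8/41, 17/41, 17/41, 18/41, 21/41, 28/41, 32/41, 36/41, 1]
j=0: u_0=19/540 ∈ [0, 8/41) → index 0
j=1: u_1=79/540 ∈ [0, 8/41) → index 0
j=2: u_2=139/540 ∈ [8/41, 17/41) → index 1
j=3: u_3=199/540 ∈ [8/41, 17/41) → index 1
j=4: u_4=259/540 ∈ [18/41, 21/41) → index 4
j=5: u_5=319/540 ∈ [21/41, 28/41) → index 5
j=6: u_6=379/540 ∈ [28/41, 32/41) → index 6
j=7: u_7=439/540 ∈ [32/41, 36/41) → index 7
j=8: u_8=499/540 ∈ [36/41, 1) → index 8

0 0 1 1 4 5 6 7 8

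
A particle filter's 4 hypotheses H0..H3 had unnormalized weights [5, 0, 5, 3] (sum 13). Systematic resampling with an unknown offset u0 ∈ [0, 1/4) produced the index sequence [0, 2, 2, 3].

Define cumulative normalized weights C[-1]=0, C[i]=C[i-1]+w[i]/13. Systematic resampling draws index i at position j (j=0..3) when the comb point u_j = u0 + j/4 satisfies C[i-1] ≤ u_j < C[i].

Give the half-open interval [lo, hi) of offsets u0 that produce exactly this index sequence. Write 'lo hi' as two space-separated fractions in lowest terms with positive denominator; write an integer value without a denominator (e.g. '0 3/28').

C = [5/13, 5/13, 10/13, 1]
j=0 picked index 0: u0 ∈ [0, 5/13)
j=1 picked index 2: u0 ∈ [7/52, 27/52)
j=2 picked index 2: u0 ∈ [-3/26, 7/26)
j=3 picked index 3: u0 ∈ [1/52, 1/4)
intersection: [7/52, 1/4)

7/52 1/4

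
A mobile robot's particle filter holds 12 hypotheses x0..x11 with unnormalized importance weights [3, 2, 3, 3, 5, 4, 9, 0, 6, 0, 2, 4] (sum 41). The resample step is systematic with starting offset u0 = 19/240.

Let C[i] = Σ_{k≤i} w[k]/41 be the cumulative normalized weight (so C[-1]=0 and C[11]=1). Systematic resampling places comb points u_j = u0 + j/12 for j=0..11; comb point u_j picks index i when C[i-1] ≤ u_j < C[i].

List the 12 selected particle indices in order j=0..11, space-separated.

1 2 3 4 5 6 6 6 8 8 11 11

C = [3/41, 5/41, 8/41, 11/41, 16/41, 20/41, 29/41, 29/41, 35/41, 35/41, 37/41, 1]
j=0: u_0=19/240 ∈ [3/41, 5/41) → index 1
j=1: u_1=13/80 ∈ [5/41, 8/41) → index 2
j=2: u_2=59/240 ∈ [8/41, 11/41) → index 3
j=3: u_3=79/240 ∈ [11/41, 16/41) → index 4
j=4: u_4=33/80 ∈ [16/41, 20/41) → index 5
j=5: u_5=119/240 ∈ [20/41, 29/41) → index 6
j=6: u_6=139/240 ∈ [20/41, 29/41) → index 6
j=7: u_7=53/80 ∈ [20/41, 29/41) → index 6
j=8: u_8=179/240 ∈ [29/41, 35/41) → index 8
j=9: u_9=199/240 ∈ [29/41, 35/41) → index 8
j=10: u_10=73/80 ∈ [37/41, 1) → index 11
j=11: u_11=239/240 ∈ [37/41, 1) → index 11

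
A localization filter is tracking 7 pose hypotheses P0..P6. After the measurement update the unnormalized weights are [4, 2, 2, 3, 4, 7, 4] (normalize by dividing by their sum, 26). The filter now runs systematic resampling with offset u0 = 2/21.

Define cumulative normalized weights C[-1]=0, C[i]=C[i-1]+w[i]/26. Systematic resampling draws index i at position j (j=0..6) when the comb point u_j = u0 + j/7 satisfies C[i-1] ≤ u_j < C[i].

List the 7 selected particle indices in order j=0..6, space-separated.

0 2 3 4 5 5 6

C = [2/13, 3/13, 4/13, 11/26, 15/26, 11/13, 1]
j=0: u_0=2/21 ∈ [0, 2/13) → index 0
j=1: u_1=5/21 ∈ [3/13, 4/13) → index 2
j=2: u_2=8/21 ∈ [4/13, 11/26) → index 3
j=3: u_3=11/21 ∈ [11/26, 15/26) → index 4
j=4: u_4=2/3 ∈ [15/26, 11/13) → index 5
j=5: u_5=17/21 ∈ [15/26, 11/13) → index 5
j=6: u_6=20/21 ∈ [11/13, 1) → index 6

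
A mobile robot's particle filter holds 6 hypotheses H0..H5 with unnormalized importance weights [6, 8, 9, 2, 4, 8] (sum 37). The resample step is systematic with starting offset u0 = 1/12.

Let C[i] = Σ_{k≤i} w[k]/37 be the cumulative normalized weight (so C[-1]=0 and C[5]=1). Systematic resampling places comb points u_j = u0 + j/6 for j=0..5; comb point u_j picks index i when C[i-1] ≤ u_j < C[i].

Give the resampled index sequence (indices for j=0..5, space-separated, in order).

C = [6/37, 14/37, 23/37, 25/37, 29/37, 1]
j=0: u_0=1/12 ∈ [0, 6/37) → index 0
j=1: u_1=1/4 ∈ [6/37, 14/37) → index 1
j=2: u_2=5/12 ∈ [14/37, 23/37) → index 2
j=3: u_3=7/12 ∈ [14/37, 23/37) → index 2
j=4: u_4=3/4 ∈ [25/37, 29/37) → index 4
j=5: u_5=11/12 ∈ [29/37, 1) → index 5

0 1 2 2 4 5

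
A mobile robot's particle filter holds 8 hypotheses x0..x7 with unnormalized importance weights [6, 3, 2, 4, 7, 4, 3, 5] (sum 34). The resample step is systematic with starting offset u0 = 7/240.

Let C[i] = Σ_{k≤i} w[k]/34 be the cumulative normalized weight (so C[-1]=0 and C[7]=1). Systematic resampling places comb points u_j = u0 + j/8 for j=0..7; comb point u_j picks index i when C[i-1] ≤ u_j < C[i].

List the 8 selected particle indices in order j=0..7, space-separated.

0 0 2 3 4 5 6 7

C = [3/17, 9/34, 11/34, 15/34, 11/17, 13/17, 29/34, 1]
j=0: u_0=7/240 ∈ [0, 3/17) → index 0
j=1: u_1=37/240 ∈ [0, 3/17) → index 0
j=2: u_2=67/240 ∈ [9/34, 11/34) → index 2
j=3: u_3=97/240 ∈ [11/34, 15/34) → index 3
j=4: u_4=127/240 ∈ [15/34, 11/17) → index 4
j=5: u_5=157/240 ∈ [11/17, 13/17) → index 5
j=6: u_6=187/240 ∈ [13/17, 29/34) → index 6
j=7: u_7=217/240 ∈ [29/34, 1) → index 7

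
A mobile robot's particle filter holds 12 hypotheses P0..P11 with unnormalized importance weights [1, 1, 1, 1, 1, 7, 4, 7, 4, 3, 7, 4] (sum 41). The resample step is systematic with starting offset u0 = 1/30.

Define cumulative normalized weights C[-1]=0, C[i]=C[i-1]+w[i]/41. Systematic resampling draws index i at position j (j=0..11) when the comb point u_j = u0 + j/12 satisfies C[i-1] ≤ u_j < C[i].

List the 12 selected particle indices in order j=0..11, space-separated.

C = [1/41, 2/41, 3/41, 4/41, 5/41, 12/41, 16/41, 23/41, 27/41, 30/41, 37/41, 1]
j=0: u_0=1/30 ∈ [1/41, 2/41) → index 1
j=1: u_1=7/60 ∈ [4/41, 5/41) → index 4
j=2: u_2=1/5 ∈ [5/41, 12/41) → index 5
j=3: u_3=17/60 ∈ [5/41, 12/41) → index 5
j=4: u_4=11/30 ∈ [12/41, 16/41) → index 6
j=5: u_5=9/20 ∈ [16/41, 23/41) → index 7
j=6: u_6=8/15 ∈ [16/41, 23/41) → index 7
j=7: u_7=37/60 ∈ [23/41, 27/41) → index 8
j=8: u_8=7/10 ∈ [27/41, 30/41) → index 9
j=9: u_9=47/60 ∈ [30/41, 37/41) → index 10
j=10: u_10=13/15 ∈ [30/41, 37/41) → index 10
j=11: u_11=19/20 ∈ [37/41, 1) → index 11

1 4 5 5 6 7 7 8 9 10 10 11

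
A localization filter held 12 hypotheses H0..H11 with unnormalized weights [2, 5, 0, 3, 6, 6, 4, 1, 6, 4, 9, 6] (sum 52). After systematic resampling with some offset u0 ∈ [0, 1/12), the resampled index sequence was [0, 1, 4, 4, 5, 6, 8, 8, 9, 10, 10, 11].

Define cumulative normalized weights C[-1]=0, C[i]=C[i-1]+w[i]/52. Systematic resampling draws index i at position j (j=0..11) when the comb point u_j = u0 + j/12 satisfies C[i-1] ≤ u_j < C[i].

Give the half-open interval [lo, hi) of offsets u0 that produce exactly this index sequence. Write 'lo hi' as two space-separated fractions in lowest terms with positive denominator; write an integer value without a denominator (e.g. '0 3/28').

C = [1/26, 7/52, 7/52, 5/26, 4/13, 11/26, 1/2, 27/52, 33/52, 37/52, 23/26, 1]
j=0 picked index 0: u0 ∈ [0, 1/26)
j=1 picked index 1: u0 ∈ [-7/156, 2/39)
j=2 picked index 4: u0 ∈ [1/39, 11/78)
j=3 picked index 4: u0 ∈ [-3/52, 3/52)
j=4 picked index 5: u0 ∈ [-1/39, 7/78)
j=5 picked index 6: u0 ∈ [1/156, 1/12)
j=6 picked index 8: u0 ∈ [1/52, 7/52)
j=7 picked index 8: u0 ∈ [-5/78, 2/39)
j=8 picked index 9: u0 ∈ [-5/156, 7/156)
j=9 picked index 10: u0 ∈ [-1/26, 7/52)
j=10 picked index 10: u0 ∈ [-19/156, 2/39)
j=11 picked index 11: u0 ∈ [-5/156, 1/12)
intersection: [1/39, 1/26)

1/39 1/26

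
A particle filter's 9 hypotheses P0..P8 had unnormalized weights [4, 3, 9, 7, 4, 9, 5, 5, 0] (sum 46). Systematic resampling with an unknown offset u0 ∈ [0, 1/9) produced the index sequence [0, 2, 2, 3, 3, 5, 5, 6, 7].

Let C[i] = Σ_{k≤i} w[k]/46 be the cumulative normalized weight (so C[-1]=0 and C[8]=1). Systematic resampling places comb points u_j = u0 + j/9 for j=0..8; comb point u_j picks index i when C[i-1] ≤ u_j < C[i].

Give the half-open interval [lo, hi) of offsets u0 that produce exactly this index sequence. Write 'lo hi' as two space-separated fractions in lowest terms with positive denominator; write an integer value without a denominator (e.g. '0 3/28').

17/414 1/18

C = [2/23, 7/46, 8/23, 1/2, 27/46, 18/23, 41/46, 1, 1]
j=0 picked index 0: u0 ∈ [0, 2/23)
j=1 picked index 2: u0 ∈ [17/414, 49/207)
j=2 picked index 2: u0 ∈ [-29/414, 26/207)
j=3 picked index 3: u0 ∈ [1/69, 1/6)
j=4 picked index 3: u0 ∈ [-20/207, 1/18)
j=5 picked index 5: u0 ∈ [13/414, 47/207)
j=6 picked index 5: u0 ∈ [-11/138, 8/69)
j=7 picked index 6: u0 ∈ [1/207, 47/414)
j=8 picked index 7: u0 ∈ [1/414, 1/9)
intersection: [17/414, 1/18)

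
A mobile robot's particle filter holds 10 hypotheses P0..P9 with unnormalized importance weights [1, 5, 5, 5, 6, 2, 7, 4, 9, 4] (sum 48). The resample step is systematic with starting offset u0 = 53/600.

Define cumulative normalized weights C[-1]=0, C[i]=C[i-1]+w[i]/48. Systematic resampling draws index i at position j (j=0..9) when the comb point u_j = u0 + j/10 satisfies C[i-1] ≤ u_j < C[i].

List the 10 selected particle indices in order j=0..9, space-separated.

1 2 3 4 5 6 7 8 8 9

C = [1/48, 1/8, 11/48, 1/3, 11/24, 1/2, 31/48, 35/48, 11/12, 1]
j=0: u_0=53/600 ∈ [1/48, 1/8) → index 1
j=1: u_1=113/600 ∈ [1/8, 11/48) → index 2
j=2: u_2=173/600 ∈ [11/48, 1/3) → index 3
j=3: u_3=233/600 ∈ [1/3, 11/24) → index 4
j=4: u_4=293/600 ∈ [11/24, 1/2) → index 5
j=5: u_5=353/600 ∈ [1/2, 31/48) → index 6
j=6: u_6=413/600 ∈ [31/48, 35/48) → index 7
j=7: u_7=473/600 ∈ [35/48, 11/12) → index 8
j=8: u_8=533/600 ∈ [35/48, 11/12) → index 8
j=9: u_9=593/600 ∈ [11/12, 1) → index 9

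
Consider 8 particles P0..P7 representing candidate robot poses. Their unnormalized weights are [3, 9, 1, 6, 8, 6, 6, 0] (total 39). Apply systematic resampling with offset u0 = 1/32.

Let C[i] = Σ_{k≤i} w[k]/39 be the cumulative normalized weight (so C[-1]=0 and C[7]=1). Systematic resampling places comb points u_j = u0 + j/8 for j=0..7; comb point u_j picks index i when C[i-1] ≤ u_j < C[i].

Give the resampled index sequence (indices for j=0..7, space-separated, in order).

0 1 1 3 4 4 5 6

C = [1/13, 4/13, 1/3, 19/39, 9/13, 11/13, 1, 1]
j=0: u_0=1/32 ∈ [0, 1/13) → index 0
j=1: u_1=5/32 ∈ [1/13, 4/13) → index 1
j=2: u_2=9/32 ∈ [1/13, 4/13) → index 1
j=3: u_3=13/32 ∈ [1/3, 19/39) → index 3
j=4: u_4=17/32 ∈ [19/39, 9/13) → index 4
j=5: u_5=21/32 ∈ [19/39, 9/13) → index 4
j=6: u_6=25/32 ∈ [9/13, 11/13) → index 5
j=7: u_7=29/32 ∈ [11/13, 1) → index 6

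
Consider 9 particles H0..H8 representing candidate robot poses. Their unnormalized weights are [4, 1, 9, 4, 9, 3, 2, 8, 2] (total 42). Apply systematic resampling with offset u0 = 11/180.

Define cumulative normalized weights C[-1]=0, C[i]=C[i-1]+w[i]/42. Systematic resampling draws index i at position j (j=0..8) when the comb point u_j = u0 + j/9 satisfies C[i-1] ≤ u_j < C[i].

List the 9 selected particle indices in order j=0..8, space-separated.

C = [2/21, 5/42, 1/3, 3/7, 9/14, 5/7, 16/21, 20/21, 1]
j=0: u_0=11/180 ∈ [0, 2/21) → index 0
j=1: u_1=31/180 ∈ [5/42, 1/3) → index 2
j=2: u_2=17/60 ∈ [5/42, 1/3) → index 2
j=3: u_3=71/180 ∈ [1/3, 3/7) → index 3
j=4: u_4=91/180 ∈ [3/7, 9/14) → index 4
j=5: u_5=37/60 ∈ [3/7, 9/14) → index 4
j=6: u_6=131/180 ∈ [5/7, 16/21) → index 6
j=7: u_7=151/180 ∈ [16/21, 20/21) → index 7
j=8: u_8=19/20 ∈ [16/21, 20/21) → index 7

0 2 2 3 4 4 6 7 7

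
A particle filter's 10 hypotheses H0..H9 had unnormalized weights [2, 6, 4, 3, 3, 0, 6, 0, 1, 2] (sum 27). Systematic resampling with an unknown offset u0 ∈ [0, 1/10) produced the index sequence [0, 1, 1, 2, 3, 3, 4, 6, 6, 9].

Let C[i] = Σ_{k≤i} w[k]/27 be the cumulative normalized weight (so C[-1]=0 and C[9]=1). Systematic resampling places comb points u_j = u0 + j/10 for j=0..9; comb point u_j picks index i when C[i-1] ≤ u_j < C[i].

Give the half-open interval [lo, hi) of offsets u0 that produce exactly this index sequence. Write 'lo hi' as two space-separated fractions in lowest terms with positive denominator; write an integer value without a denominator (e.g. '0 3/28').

C = [2/27, 8/27, 4/9, 5/9, 2/3, 2/3, 8/9, 8/9, 25/27, 1]
j=0 picked index 0: u0 ∈ [0, 2/27)
j=1 picked index 1: u0 ∈ [-7/270, 53/270)
j=2 picked index 1: u0 ∈ [-17/135, 13/135)
j=3 picked index 2: u0 ∈ [-1/270, 13/90)
j=4 picked index 3: u0 ∈ [2/45, 7/45)
j=5 picked index 3: u0 ∈ [-1/18, 1/18)
j=6 picked index 4: u0 ∈ [-2/45, 1/15)
j=7 picked index 6: u0 ∈ [-1/30, 17/90)
j=8 picked index 6: u0 ∈ [-2/15, 4/45)
j=9 picked index 9: u0 ∈ [7/270, 1/10)
intersection: [2/45, 1/18)

2/45 1/18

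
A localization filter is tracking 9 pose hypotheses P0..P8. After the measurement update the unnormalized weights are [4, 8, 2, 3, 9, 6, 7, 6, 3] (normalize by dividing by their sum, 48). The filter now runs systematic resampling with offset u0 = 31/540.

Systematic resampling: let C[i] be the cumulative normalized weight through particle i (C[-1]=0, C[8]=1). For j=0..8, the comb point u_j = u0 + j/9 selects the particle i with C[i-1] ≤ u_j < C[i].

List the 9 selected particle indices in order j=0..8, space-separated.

C = [1/12, 1/4, 7/24, 17/48, 13/24, 2/3, 13/16, 15/16, 1]
j=0: u_0=31/540 ∈ [0, 1/12) → index 0
j=1: u_1=91/540 ∈ [1/12, 1/4) → index 1
j=2: u_2=151/540 ∈ [1/4, 7/24) → index 2
j=3: u_3=211/540 ∈ [17/48, 13/24) → index 4
j=4: u_4=271/540 ∈ [17/48, 13/24) → index 4
j=5: u_5=331/540 ∈ [13/24, 2/3) → index 5
j=6: u_6=391/540 ∈ [2/3, 13/16) → index 6
j=7: u_7=451/540 ∈ [13/16, 15/16) → index 7
j=8: u_8=511/540 ∈ [15/16, 1) → index 8

0 1 2 4 4 5 6 7 8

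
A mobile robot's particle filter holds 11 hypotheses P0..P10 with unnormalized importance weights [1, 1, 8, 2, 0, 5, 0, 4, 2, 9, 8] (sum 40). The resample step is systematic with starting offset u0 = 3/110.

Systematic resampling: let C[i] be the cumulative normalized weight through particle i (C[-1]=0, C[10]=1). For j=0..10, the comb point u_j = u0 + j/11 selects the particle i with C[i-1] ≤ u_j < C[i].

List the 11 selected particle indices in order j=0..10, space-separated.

C = [1/40, 1/20, 1/4, 3/10, 3/10, 17/40, 17/40, 21/40, 23/40, 4/5, 1]
j=0: u_0=3/110 ∈ [1/40, 1/20) → index 1
j=1: u_1=13/110 ∈ [1/20, 1/4) → index 2
j=2: u_2=23/110 ∈ [1/20, 1/4) → index 2
j=3: u_3=3/10 ∈ [3/10, 17/40) → index 5
j=4: u_4=43/110 ∈ [3/10, 17/40) → index 5
j=5: u_5=53/110 ∈ [17/40, 21/40) → index 7
j=6: u_6=63/110 ∈ [21/40, 23/40) → index 8
j=7: u_7=73/110 ∈ [23/40, 4/5) → index 9
j=8: u_8=83/110 ∈ [23/40, 4/5) → index 9
j=9: u_9=93/110 ∈ [4/5, 1) → index 10
j=10: u_10=103/110 ∈ [4/5, 1) → index 10

1 2 2 5 5 7 8 9 9 10 10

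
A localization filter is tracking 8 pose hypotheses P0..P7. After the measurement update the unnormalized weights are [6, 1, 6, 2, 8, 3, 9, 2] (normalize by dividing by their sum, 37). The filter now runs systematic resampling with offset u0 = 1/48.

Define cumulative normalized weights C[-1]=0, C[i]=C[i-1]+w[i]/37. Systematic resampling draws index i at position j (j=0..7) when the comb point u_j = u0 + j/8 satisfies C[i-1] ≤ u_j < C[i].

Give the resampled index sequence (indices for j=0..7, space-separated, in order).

0 0 2 3 4 5 6 6

C = [6/37, 7/37, 13/37, 15/37, 23/37, 26/37, 35/37, 1]
j=0: u_0=1/48 ∈ [0, 6/37) → index 0
j=1: u_1=7/48 ∈ [0, 6/37) → index 0
j=2: u_2=13/48 ∈ [7/37, 13/37) → index 2
j=3: u_3=19/48 ∈ [13/37, 15/37) → index 3
j=4: u_4=25/48 ∈ [15/37, 23/37) → index 4
j=5: u_5=31/48 ∈ [23/37, 26/37) → index 5
j=6: u_6=37/48 ∈ [26/37, 35/37) → index 6
j=7: u_7=43/48 ∈ [26/37, 35/37) → index 6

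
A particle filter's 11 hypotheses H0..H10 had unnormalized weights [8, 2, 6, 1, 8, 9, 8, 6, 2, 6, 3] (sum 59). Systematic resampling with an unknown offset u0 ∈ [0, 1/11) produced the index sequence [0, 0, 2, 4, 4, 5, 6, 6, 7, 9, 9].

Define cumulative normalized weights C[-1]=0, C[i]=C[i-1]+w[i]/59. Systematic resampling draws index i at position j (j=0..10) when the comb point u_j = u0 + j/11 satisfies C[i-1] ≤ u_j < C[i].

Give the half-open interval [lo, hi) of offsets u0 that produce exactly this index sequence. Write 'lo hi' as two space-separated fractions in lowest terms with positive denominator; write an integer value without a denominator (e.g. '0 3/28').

20/649 26/649

C = [8/59, 10/59, 16/59, 17/59, 25/59, 34/59, 42/59, 48/59, 50/59, 56/59, 1]
j=0 picked index 0: u0 ∈ [0, 8/59)
j=1 picked index 0: u0 ∈ [-1/11, 29/649)
j=2 picked index 2: u0 ∈ [-8/649, 58/649)
j=3 picked index 4: u0 ∈ [10/649, 98/649)
j=4 picked index 4: u0 ∈ [-49/649, 39/649)
j=5 picked index 5: u0 ∈ [-20/649, 79/649)
j=6 picked index 6: u0 ∈ [20/649, 108/649)
j=7 picked index 6: u0 ∈ [-39/649, 49/649)
j=8 picked index 7: u0 ∈ [-10/649, 56/649)
j=9 picked index 9: u0 ∈ [19/649, 85/649)
j=10 picked index 9: u0 ∈ [-40/649, 26/649)
intersection: [20/649, 26/649)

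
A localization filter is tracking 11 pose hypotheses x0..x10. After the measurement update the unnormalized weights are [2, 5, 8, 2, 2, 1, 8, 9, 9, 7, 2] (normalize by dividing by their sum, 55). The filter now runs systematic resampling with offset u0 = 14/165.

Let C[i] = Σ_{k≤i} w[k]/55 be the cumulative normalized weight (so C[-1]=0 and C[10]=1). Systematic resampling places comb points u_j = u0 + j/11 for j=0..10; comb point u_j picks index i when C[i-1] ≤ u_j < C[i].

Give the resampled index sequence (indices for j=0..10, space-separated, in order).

1 2 2 5 6 7 7 8 8 9 10

C = [2/55, 7/55, 3/11, 17/55, 19/55, 4/11, 28/55, 37/55, 46/55, 53/55, 1]
j=0: u_0=14/165 ∈ [2/55, 7/55) → index 1
j=1: u_1=29/165 ∈ [7/55, 3/11) → index 2
j=2: u_2=4/15 ∈ [7/55, 3/11) → index 2
j=3: u_3=59/165 ∈ [19/55, 4/11) → index 5
j=4: u_4=74/165 ∈ [4/11, 28/55) → index 6
j=5: u_5=89/165 ∈ [28/55, 37/55) → index 7
j=6: u_6=104/165 ∈ [28/55, 37/55) → index 7
j=7: u_7=119/165 ∈ [37/55, 46/55) → index 8
j=8: u_8=134/165 ∈ [37/55, 46/55) → index 8
j=9: u_9=149/165 ∈ [46/55, 53/55) → index 9
j=10: u_10=164/165 ∈ [53/55, 1) → index 10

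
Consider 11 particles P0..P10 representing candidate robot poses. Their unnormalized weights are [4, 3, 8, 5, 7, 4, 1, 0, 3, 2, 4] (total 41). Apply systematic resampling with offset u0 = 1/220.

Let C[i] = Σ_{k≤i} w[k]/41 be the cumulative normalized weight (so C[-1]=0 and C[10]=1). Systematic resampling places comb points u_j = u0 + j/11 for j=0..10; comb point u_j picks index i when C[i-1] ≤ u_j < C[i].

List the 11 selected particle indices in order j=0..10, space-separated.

0 0 2 2 3 3 4 4 5 8 10

C = [4/41, 7/41, 15/41, 20/41, 27/41, 31/41, 32/41, 32/41, 35/41, 37/41, 1]
j=0: u_0=1/220 ∈ [0, 4/41) → index 0
j=1: u_1=21/220 ∈ [0, 4/41) → index 0
j=2: u_2=41/220 ∈ [7/41, 15/41) → index 2
j=3: u_3=61/220 ∈ [7/41, 15/41) → index 2
j=4: u_4=81/220 ∈ [15/41, 20/41) → index 3
j=5: u_5=101/220 ∈ [15/41, 20/41) → index 3
j=6: u_6=11/20 ∈ [20/41, 27/41) → index 4
j=7: u_7=141/220 ∈ [20/41, 27/41) → index 4
j=8: u_8=161/220 ∈ [27/41, 31/41) → index 5
j=9: u_9=181/220 ∈ [32/41, 35/41) → index 8
j=10: u_10=201/220 ∈ [37/41, 1) → index 10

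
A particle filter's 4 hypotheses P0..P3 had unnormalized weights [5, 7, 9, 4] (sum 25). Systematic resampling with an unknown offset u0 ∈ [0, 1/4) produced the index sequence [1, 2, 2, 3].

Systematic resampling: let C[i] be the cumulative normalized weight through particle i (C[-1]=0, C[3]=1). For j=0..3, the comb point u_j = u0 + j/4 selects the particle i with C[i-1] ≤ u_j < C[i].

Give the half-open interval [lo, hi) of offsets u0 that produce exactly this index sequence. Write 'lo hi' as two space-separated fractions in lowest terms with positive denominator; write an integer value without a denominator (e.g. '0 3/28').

23/100 1/4

C = [1/5, 12/25, 21/25, 1]
j=0 picked index 1: u0 ∈ [1/5, 12/25)
j=1 picked index 2: u0 ∈ [23/100, 59/100)
j=2 picked index 2: u0 ∈ [-1/50, 17/50)
j=3 picked index 3: u0 ∈ [9/100, 1/4)
intersection: [23/100, 1/4)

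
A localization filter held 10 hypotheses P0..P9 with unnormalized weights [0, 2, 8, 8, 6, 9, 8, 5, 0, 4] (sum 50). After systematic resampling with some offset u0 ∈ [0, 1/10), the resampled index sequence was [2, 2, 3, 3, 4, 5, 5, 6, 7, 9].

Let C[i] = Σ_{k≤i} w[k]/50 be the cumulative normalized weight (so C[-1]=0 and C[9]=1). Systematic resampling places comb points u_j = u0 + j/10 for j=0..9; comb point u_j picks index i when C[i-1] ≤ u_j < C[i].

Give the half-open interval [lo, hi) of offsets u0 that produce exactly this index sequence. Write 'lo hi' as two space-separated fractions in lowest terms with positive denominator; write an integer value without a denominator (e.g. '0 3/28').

C = [0, 1/25, 1/5, 9/25, 12/25, 33/50, 41/50, 23/25, 23/25, 1]
j=0 picked index 2: u0 ∈ [1/25, 1/5)
j=1 picked index 2: u0 ∈ [-3/50, 1/10)
j=2 picked index 3: u0 ∈ [0, 4/25)
j=3 picked index 3: u0 ∈ [-1/10, 3/50)
j=4 picked index 4: u0 ∈ [-1/25, 2/25)
j=5 picked index 5: u0 ∈ [-1/50, 4/25)
j=6 picked index 5: u0 ∈ [-3/25, 3/50)
j=7 picked index 6: u0 ∈ [-1/25, 3/25)
j=8 picked index 7: u0 ∈ [1/50, 3/25)
j=9 picked index 9: u0 ∈ [1/50, 1/10)
intersection: [1/25, 3/50)

1/25 3/50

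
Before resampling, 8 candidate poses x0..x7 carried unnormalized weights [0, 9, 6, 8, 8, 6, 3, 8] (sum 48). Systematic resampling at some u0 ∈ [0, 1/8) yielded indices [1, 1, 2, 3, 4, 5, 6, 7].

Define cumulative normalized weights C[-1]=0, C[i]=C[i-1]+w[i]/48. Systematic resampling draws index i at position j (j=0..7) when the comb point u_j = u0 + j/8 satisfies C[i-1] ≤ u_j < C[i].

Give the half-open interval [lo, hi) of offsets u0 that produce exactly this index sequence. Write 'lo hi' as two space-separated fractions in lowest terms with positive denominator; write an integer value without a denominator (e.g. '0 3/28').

1/48 1/16

C = [0, 3/16, 5/16, 23/48, 31/48, 37/48, 5/6, 1]
j=0 picked index 1: u0 ∈ [0, 3/16)
j=1 picked index 1: u0 ∈ [-1/8, 1/16)
j=2 picked index 2: u0 ∈ [-1/16, 1/16)
j=3 picked index 3: u0 ∈ [-1/16, 5/48)
j=4 picked index 4: u0 ∈ [-1/48, 7/48)
j=5 picked index 5: u0 ∈ [1/48, 7/48)
j=6 picked index 6: u0 ∈ [1/48, 1/12)
j=7 picked index 7: u0 ∈ [-1/24, 1/8)
intersection: [1/48, 1/16)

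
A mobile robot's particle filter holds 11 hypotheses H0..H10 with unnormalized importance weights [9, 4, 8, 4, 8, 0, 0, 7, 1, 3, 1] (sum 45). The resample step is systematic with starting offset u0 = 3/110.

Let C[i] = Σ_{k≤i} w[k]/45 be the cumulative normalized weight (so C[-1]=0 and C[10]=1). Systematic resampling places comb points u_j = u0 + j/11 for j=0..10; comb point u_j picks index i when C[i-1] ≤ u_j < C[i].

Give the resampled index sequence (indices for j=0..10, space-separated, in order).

0 0 1 2 2 3 4 4 7 7 9

C = [1/5, 13/45, 7/15, 5/9, 11/15, 11/15, 11/15, 8/9, 41/45, 44/45, 1]
j=0: u_0=3/110 ∈ [0, 1/5) → index 0
j=1: u_1=13/110 ∈ [0, 1/5) → index 0
j=2: u_2=23/110 ∈ [1/5, 13/45) → index 1
j=3: u_3=3/10 ∈ [13/45, 7/15) → index 2
j=4: u_4=43/110 ∈ [13/45, 7/15) → index 2
j=5: u_5=53/110 ∈ [7/15, 5/9) → index 3
j=6: u_6=63/110 ∈ [5/9, 11/15) → index 4
j=7: u_7=73/110 ∈ [5/9, 11/15) → index 4
j=8: u_8=83/110 ∈ [11/15, 8/9) → index 7
j=9: u_9=93/110 ∈ [11/15, 8/9) → index 7
j=10: u_10=103/110 ∈ [41/45, 44/45) → index 9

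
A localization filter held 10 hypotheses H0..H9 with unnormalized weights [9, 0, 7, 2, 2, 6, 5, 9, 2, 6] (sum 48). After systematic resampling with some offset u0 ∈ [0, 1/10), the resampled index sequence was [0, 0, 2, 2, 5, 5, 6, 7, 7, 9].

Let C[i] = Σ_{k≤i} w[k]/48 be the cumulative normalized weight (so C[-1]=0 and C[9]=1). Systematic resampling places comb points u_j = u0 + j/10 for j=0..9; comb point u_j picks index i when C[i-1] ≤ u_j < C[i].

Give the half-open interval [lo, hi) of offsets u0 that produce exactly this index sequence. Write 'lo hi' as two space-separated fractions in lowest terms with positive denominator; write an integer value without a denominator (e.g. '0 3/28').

C = [3/16, 3/16, 1/3, 3/8, 5/12, 13/24, 31/48, 5/6, 7/8, 1]
j=0 picked index 0: u0 ∈ [0, 3/16)
j=1 picked index 0: u0 ∈ [-1/10, 7/80)
j=2 picked index 2: u0 ∈ [-1/80, 2/15)
j=3 picked index 2: u0 ∈ [-9/80, 1/30)
j=4 picked index 5: u0 ∈ [1/60, 17/120)
j=5 picked index 5: u0 ∈ [-1/12, 1/24)
j=6 picked index 6: u0 ∈ [-7/120, 11/240)
j=7 picked index 7: u0 ∈ [-13/240, 2/15)
j=8 picked index 7: u0 ∈ [-37/240, 1/30)
j=9 picked index 9: u0 ∈ [-1/40, 1/10)
intersection: [1/60, 1/30)

1/60 1/30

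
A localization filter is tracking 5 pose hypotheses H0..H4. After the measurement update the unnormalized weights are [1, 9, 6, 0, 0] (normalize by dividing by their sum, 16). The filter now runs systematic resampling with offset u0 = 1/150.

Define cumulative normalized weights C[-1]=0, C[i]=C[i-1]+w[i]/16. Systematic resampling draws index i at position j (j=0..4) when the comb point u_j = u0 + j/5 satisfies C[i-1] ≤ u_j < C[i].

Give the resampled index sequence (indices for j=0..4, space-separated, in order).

C = [1/16, 5/8, 1, 1, 1]
j=0: u_0=1/150 ∈ [0, 1/16) → index 0
j=1: u_1=31/150 ∈ [1/16, 5/8) → index 1
j=2: u_2=61/150 ∈ [1/16, 5/8) → index 1
j=3: u_3=91/150 ∈ [1/16, 5/8) → index 1
j=4: u_4=121/150 ∈ [5/8, 1) → index 2

0 1 1 1 2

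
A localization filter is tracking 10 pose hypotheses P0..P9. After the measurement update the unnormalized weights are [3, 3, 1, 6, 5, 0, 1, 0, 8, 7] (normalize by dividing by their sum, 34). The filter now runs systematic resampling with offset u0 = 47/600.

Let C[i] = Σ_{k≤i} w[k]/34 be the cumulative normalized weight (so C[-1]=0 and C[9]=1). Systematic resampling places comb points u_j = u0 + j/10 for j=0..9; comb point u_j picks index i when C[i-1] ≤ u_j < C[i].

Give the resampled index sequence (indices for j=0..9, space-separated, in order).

0 2 3 3 4 8 8 8 9 9

C = [3/34, 3/17, 7/34, 13/34, 9/17, 9/17, 19/34, 19/34, 27/34, 1]
j=0: u_0=47/600 ∈ [0, 3/34) → index 0
j=1: u_1=107/600 ∈ [3/17, 7/34) → index 2
j=2: u_2=167/600 ∈ [7/34, 13/34) → index 3
j=3: u_3=227/600 ∈ [7/34, 13/34) → index 3
j=4: u_4=287/600 ∈ [13/34, 9/17) → index 4
j=5: u_5=347/600 ∈ [19/34, 27/34) → index 8
j=6: u_6=407/600 ∈ [19/34, 27/34) → index 8
j=7: u_7=467/600 ∈ [19/34, 27/34) → index 8
j=8: u_8=527/600 ∈ [27/34, 1) → index 9
j=9: u_9=587/600 ∈ [27/34, 1) → index 9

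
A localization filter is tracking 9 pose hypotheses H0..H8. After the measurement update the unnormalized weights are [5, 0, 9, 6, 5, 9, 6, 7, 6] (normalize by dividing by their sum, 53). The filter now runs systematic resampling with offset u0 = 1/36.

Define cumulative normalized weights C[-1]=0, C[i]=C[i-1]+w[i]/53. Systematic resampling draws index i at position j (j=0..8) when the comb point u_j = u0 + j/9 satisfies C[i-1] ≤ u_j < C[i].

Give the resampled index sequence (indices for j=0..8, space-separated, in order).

C = [5/53, 5/53, 14/53, 20/53, 25/53, 34/53, 40/53, 47/53, 1]
j=0: u_0=1/36 ∈ [0, 5/53) → index 0
j=1: u_1=5/36 ∈ [5/53, 14/53) → index 2
j=2: u_2=1/4 ∈ [5/53, 14/53) → index 2
j=3: u_3=13/36 ∈ [14/53, 20/53) → index 3
j=4: u_4=17/36 ∈ [25/53, 34/53) → index 5
j=5: u_5=7/12 ∈ [25/53, 34/53) → index 5
j=6: u_6=25/36 ∈ [34/53, 40/53) → index 6
j=7: u_7=29/36 ∈ [40/53, 47/53) → index 7
j=8: u_8=11/12 ∈ [47/53, 1) → index 8

0 2 2 3 5 5 6 7 8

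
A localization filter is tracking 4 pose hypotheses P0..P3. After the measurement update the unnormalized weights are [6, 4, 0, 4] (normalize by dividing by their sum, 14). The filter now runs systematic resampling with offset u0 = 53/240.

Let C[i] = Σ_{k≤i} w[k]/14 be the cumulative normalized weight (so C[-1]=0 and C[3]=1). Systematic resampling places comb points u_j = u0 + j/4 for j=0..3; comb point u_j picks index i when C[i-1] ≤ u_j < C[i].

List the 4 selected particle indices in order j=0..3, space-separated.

0 1 3 3

C = [3/7, 5/7, 5/7, 1]
j=0: u_0=53/240 ∈ [0, 3/7) → index 0
j=1: u_1=113/240 ∈ [3/7, 5/7) → index 1
j=2: u_2=173/240 ∈ [5/7, 1) → index 3
j=3: u_3=233/240 ∈ [5/7, 1) → index 3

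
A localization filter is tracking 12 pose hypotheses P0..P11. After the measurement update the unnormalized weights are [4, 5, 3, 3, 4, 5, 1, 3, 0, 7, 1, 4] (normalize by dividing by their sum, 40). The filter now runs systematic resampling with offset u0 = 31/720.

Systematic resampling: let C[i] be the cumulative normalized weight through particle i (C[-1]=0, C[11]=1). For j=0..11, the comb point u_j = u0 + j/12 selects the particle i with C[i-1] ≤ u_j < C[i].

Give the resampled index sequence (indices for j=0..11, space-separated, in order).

0 1 1 2 4 4 5 7 9 9 10 11

C = [1/10, 9/40, 3/10, 3/8, 19/40, 3/5, 5/8, 7/10, 7/10, 7/8, 9/10, 1]
j=0: u_0=31/720 ∈ [0, 1/10) → index 0
j=1: u_1=91/720 ∈ [1/10, 9/40) → index 1
j=2: u_2=151/720 ∈ [1/10, 9/40) → index 1
j=3: u_3=211/720 ∈ [9/40, 3/10) → index 2
j=4: u_4=271/720 ∈ [3/8, 19/40) → index 4
j=5: u_5=331/720 ∈ [3/8, 19/40) → index 4
j=6: u_6=391/720 ∈ [19/40, 3/5) → index 5
j=7: u_7=451/720 ∈ [5/8, 7/10) → index 7
j=8: u_8=511/720 ∈ [7/10, 7/8) → index 9
j=9: u_9=571/720 ∈ [7/10, 7/8) → index 9
j=10: u_10=631/720 ∈ [7/8, 9/10) → index 10
j=11: u_11=691/720 ∈ [9/10, 1) → index 11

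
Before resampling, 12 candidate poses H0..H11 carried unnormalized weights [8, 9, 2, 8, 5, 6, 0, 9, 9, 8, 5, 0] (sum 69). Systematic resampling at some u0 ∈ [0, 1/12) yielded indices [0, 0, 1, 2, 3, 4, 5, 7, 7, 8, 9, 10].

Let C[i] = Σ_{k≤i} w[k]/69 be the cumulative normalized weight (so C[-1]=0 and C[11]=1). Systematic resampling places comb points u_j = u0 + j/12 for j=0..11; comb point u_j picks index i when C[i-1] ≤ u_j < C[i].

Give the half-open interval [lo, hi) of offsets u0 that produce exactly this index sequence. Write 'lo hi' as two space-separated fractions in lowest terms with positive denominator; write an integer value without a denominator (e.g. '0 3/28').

C = [8/69, 17/69, 19/69, 9/23, 32/69, 38/69, 38/69, 47/69, 56/69, 64/69, 1, 1]
j=0 picked index 0: u0 ∈ [0, 8/69)
j=1 picked index 0: u0 ∈ [-1/12, 3/92)
j=2 picked index 1: u0 ∈ [-7/138, 11/138)
j=3 picked index 2: u0 ∈ [-1/276, 7/276)
j=4 picked index 3: u0 ∈ [-4/69, 4/69)
j=5 picked index 4: u0 ∈ [-7/276, 13/276)
j=6 picked index 5: u0 ∈ [-5/138, 7/138)
j=7 picked index 7: u0 ∈ [-3/92, 9/92)
j=8 picked index 7: u0 ∈ [-8/69, 1/69)
j=9 picked index 8: u0 ∈ [-19/276, 17/276)
j=10 picked index 9: u0 ∈ [-1/46, 13/138)
j=11 picked index 10: u0 ∈ [1/92, 1/12)
intersection: [1/92, 1/69)

1/92 1/69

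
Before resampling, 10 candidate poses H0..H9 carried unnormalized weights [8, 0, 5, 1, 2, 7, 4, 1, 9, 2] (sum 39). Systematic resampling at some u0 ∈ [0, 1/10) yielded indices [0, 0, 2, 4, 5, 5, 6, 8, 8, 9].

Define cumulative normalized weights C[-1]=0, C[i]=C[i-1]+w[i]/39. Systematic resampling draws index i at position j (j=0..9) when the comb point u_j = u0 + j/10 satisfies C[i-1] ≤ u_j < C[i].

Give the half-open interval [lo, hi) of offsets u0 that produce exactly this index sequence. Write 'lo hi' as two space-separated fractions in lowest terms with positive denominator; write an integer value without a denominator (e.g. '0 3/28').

C = [8/39, 8/39, 1/3, 14/39, 16/39, 23/39, 9/13, 28/39, 37/39, 1]
j=0 picked index 0: u0 ∈ [0, 8/39)
j=1 picked index 0: u0 ∈ [-1/10, 41/390)
j=2 picked index 2: u0 ∈ [1/195, 2/15)
j=3 picked index 4: u0 ∈ [23/390, 43/390)
j=4 picked index 5: u0 ∈ [2/195, 37/195)
j=5 picked index 5: u0 ∈ [-7/78, 7/78)
j=6 picked index 6: u0 ∈ [-2/195, 6/65)
j=7 picked index 8: u0 ∈ [7/390, 97/390)
j=8 picked index 8: u0 ∈ [-16/195, 29/195)
j=9 picked index 9: u0 ∈ [19/390, 1/10)
intersection: [23/390, 7/78)

23/390 7/78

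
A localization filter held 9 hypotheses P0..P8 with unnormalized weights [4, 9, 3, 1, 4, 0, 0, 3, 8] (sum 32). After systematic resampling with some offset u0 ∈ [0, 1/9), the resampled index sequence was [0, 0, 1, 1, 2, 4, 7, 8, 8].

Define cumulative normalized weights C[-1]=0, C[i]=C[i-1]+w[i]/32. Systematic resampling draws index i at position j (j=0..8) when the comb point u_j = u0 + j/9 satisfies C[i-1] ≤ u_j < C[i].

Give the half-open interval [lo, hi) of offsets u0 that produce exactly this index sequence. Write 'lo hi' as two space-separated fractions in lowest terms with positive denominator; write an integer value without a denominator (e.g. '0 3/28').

0 1/72

C = [1/8, 13/32, 1/2, 17/32, 21/32, 21/32, 21/32, 3/4, 1]
j=0 picked index 0: u0 ∈ [0, 1/8)
j=1 picked index 0: u0 ∈ [-1/9, 1/72)
j=2 picked index 1: u0 ∈ [-7/72, 53/288)
j=3 picked index 1: u0 ∈ [-5/24, 7/96)
j=4 picked index 2: u0 ∈ [-11/288, 1/18)
j=5 picked index 4: u0 ∈ [-7/288, 29/288)
j=6 picked index 7: u0 ∈ [-1/96, 1/12)
j=7 picked index 8: u0 ∈ [-1/36, 2/9)
j=8 picked index 8: u0 ∈ [-5/36, 1/9)
intersection: [0, 1/72)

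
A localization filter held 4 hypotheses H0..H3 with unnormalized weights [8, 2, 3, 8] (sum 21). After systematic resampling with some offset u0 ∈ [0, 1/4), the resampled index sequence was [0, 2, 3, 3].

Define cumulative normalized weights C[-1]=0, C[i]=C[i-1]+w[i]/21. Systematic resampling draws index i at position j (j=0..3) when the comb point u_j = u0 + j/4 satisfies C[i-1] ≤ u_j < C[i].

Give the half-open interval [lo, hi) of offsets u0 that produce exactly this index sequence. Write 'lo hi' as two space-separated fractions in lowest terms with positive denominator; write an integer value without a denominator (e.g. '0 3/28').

19/84 1/4

C = [8/21, 10/21, 13/21, 1]
j=0 picked index 0: u0 ∈ [0, 8/21)
j=1 picked index 2: u0 ∈ [19/84, 31/84)
j=2 picked index 3: u0 ∈ [5/42, 1/2)
j=3 picked index 3: u0 ∈ [-11/84, 1/4)
intersection: [19/84, 1/4)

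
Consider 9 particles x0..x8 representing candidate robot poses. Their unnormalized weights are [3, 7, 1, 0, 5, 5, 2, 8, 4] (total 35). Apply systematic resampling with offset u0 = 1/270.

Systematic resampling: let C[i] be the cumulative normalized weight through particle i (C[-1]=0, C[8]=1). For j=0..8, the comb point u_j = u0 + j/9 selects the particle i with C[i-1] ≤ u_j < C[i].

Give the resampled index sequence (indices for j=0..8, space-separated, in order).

C = [3/35, 2/7, 11/35, 11/35, 16/35, 3/5, 23/35, 31/35, 1]
j=0: u_0=1/270 ∈ [0, 3/35) → index 0
j=1: u_1=31/270 ∈ [3/35, 2/7) → index 1
j=2: u_2=61/270 ∈ [3/35, 2/7) → index 1
j=3: u_3=91/270 ∈ [11/35, 16/35) → index 4
j=4: u_4=121/270 ∈ [11/35, 16/35) → index 4
j=5: u_5=151/270 ∈ [16/35, 3/5) → index 5
j=6: u_6=181/270 ∈ [23/35, 31/35) → index 7
j=7: u_7=211/270 ∈ [23/35, 31/35) → index 7
j=8: u_8=241/270 ∈ [31/35, 1) → index 8

0 1 1 4 4 5 7 7 8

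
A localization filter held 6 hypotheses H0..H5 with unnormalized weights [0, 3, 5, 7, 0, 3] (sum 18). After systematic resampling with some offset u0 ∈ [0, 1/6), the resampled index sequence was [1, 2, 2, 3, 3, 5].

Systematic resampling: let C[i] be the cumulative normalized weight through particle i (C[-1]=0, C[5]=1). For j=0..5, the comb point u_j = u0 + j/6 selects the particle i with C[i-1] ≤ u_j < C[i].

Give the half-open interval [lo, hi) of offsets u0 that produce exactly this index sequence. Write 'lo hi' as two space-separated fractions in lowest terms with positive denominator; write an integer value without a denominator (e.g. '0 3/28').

0 1/9

C = [0, 1/6, 4/9, 5/6, 5/6, 1]
j=0 picked index 1: u0 ∈ [0, 1/6)
j=1 picked index 2: u0 ∈ [0, 5/18)
j=2 picked index 2: u0 ∈ [-1/6, 1/9)
j=3 picked index 3: u0 ∈ [-1/18, 1/3)
j=4 picked index 3: u0 ∈ [-2/9, 1/6)
j=5 picked index 5: u0 ∈ [0, 1/6)
intersection: [0, 1/9)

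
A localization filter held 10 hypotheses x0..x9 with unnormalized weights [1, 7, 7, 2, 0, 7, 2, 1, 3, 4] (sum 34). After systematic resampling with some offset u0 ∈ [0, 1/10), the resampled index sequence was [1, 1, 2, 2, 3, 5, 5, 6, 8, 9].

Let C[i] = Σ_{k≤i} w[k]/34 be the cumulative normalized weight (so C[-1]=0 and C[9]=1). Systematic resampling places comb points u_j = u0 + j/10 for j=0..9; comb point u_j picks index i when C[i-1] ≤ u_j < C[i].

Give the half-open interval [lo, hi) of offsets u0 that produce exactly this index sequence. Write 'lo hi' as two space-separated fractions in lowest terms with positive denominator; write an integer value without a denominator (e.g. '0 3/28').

7/170 11/170

C = [1/34, 4/17, 15/34, 1/2, 1/2, 12/17, 13/17, 27/34, 15/17, 1]
j=0 picked index 1: u0 ∈ [1/34, 4/17)
j=1 picked index 1: u0 ∈ [-6/85, 23/170)
j=2 picked index 2: u0 ∈ [3/85, 41/170)
j=3 picked index 2: u0 ∈ [-11/170, 12/85)
j=4 picked index 3: u0 ∈ [7/170, 1/10)
j=5 picked index 5: u0 ∈ [0, 7/34)
j=6 picked index 5: u0 ∈ [-1/10, 9/85)
j=7 picked index 6: u0 ∈ [1/170, 11/170)
j=8 picked index 8: u0 ∈ [-1/170, 7/85)
j=9 picked index 9: u0 ∈ [-3/170, 1/10)
intersection: [7/170, 11/170)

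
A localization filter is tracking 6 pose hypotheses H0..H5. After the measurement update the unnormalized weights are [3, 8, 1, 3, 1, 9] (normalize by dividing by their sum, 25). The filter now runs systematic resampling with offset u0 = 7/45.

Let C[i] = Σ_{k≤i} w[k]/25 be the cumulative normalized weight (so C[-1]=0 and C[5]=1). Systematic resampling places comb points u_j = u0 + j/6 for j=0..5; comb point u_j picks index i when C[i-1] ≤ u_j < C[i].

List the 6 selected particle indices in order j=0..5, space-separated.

1 1 3 5 5 5

C = [3/25, 11/25, 12/25, 3/5, 16/25, 1]
j=0: u_0=7/45 ∈ [3/25, 11/25) → index 1
j=1: u_1=29/90 ∈ [3/25, 11/25) → index 1
j=2: u_2=22/45 ∈ [12/25, 3/5) → index 3
j=3: u_3=59/90 ∈ [16/25, 1) → index 5
j=4: u_4=37/45 ∈ [16/25, 1) → index 5
j=5: u_5=89/90 ∈ [16/25, 1) → index 5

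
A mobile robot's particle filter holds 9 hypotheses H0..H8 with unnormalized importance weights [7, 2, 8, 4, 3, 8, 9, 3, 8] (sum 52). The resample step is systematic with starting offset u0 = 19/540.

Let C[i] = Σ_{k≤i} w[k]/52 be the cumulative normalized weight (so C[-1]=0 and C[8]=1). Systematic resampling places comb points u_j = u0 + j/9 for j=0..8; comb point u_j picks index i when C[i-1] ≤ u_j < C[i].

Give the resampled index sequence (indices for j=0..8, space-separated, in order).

C = [7/52, 9/52, 17/52, 21/52, 6/13, 8/13, 41/52, 11/13, 1]
j=0: u_0=19/540 ∈ [0, 7/52) → index 0
j=1: u_1=79/540 ∈ [7/52, 9/52) → index 1
j=2: u_2=139/540 ∈ [9/52, 17/52) → index 2
j=3: u_3=199/540 ∈ [17/52, 21/52) → index 3
j=4: u_4=259/540 ∈ [6/13, 8/13) → index 5
j=5: u_5=319/540 ∈ [6/13, 8/13) → index 5
j=6: u_6=379/540 ∈ [8/13, 41/52) → index 6
j=7: u_7=439/540 ∈ [41/52, 11/13) → index 7
j=8: u_8=499/540 ∈ [11/13, 1) → index 8

0 1 2 3 5 5 6 7 8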